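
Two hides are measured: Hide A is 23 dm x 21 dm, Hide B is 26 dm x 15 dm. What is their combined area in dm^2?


873 dm^2

Hide A area = 23 x 21 = 483 dm^2
Hide B area = 26 x 15 = 390 dm^2
Total = 483 + 390 = 873 dm^2


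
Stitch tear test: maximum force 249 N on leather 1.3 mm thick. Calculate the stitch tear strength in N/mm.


191.5 N/mm

Stitch tear strength = force / thickness
STS = 249 / 1.3 = 191.5 N/mm


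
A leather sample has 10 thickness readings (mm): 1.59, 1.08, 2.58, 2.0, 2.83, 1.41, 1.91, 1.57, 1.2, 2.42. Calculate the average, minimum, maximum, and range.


Sum = 18.59
Average = 18.59 / 10 = 1.86 mm
Minimum = 1.08 mm
Maximum = 2.83 mm
Range = 2.83 - 1.08 = 1.75 mm


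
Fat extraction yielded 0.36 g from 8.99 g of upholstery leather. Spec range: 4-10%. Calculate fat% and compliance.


Fat% = 0.36 / 8.99 x 100 = 4.0%
Spec range: 4-10%
Compliant: Yes


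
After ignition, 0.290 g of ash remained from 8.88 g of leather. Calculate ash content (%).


Ash% = 0.290 / 8.88 x 100
Ash% = 3.27%


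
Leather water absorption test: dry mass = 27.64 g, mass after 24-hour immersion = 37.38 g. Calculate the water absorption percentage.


35.2%


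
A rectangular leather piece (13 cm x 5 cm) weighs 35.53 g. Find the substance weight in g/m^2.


Area = 13 x 5 = 65 cm^2
SW = 35.53 / 65 x 10000 = 5466.2 g/m^2


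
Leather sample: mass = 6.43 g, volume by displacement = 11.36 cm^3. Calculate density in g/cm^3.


Density = mass / volume
Density = 6.43 / 11.36 = 0.566 g/cm^3


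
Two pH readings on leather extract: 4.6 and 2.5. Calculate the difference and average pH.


Difference = 2.1
Average pH = 3.55

Difference = |4.6 - 2.5| = 2.1
Average = (4.6 + 2.5) / 2 = 3.55


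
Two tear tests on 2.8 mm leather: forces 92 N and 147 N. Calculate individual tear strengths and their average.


Tear 1 = 92 / 2.8 = 32.9 N/mm
Tear 2 = 147 / 2.8 = 52.5 N/mm
Average = (32.9 + 52.5) / 2 = 42.7 N/mm


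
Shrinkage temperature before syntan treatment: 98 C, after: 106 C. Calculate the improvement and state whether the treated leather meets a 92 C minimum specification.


Improvement = 106 - 98 = 8 C
Spec check: 106 C >= 92 C? Yes


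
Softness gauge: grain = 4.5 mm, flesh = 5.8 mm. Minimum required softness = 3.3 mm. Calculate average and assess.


Average = (4.5 + 5.8) / 2 = 5.15 mm
Minimum = 3.3 mm
Meets requirement: Yes


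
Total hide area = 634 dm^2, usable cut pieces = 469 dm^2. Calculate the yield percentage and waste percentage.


Yield = 469 / 634 x 100 = 74.0%
Waste = 634 - 469 = 165 dm^2
Waste% = 100 - 74.0 = 26.0%


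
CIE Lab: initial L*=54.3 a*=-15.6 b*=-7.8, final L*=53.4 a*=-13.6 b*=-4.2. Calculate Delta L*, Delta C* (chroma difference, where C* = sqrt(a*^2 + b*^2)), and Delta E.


Delta L* = -0.9
Delta C* = -3.21
Delta E = 4.22

Delta L* = 53.4 - 54.3 = -0.9
C1* = sqrt((-15.6)^2 + (-7.8)^2) = 17.441
C2* = sqrt((-13.6)^2 + (-4.2)^2) = 14.234
Delta C* = 14.234 - 17.441 = -3.21
Delta E = sqrt((-0.9)^2 + (2.0)^2 + (3.6)^2) = 4.22


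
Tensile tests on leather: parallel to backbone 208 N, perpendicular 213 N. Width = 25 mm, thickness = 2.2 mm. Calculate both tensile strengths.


Parallel = 3.78 N/mm^2
Perpendicular = 3.87 N/mm^2

Area = 25 x 2.2 = 55.0 mm^2
TS (parallel) = 208 / 55.0 = 3.78 N/mm^2
TS (perpendicular) = 213 / 55.0 = 3.87 N/mm^2


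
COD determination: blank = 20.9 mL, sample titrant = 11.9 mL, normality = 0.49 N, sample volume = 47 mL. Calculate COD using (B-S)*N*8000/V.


750.6 mg/L


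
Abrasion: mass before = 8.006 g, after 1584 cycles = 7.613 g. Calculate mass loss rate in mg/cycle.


Mass loss = 8.006 - 7.613 = 0.393 g
Rate = 0.393 / 1584 x 1000 = 0.248 mg/cycle


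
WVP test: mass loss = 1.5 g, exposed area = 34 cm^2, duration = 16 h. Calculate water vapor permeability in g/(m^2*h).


27.57 g/(m^2*h)

WVP = mass_loss / (area x time) x 10000
WVP = 1.5 / (34 x 16) x 10000
WVP = 1.5 / 544 x 10000 = 27.57 g/(m^2*h)


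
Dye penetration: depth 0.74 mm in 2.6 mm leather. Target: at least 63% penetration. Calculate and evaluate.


Penetration = 28.5%
Meets target: No


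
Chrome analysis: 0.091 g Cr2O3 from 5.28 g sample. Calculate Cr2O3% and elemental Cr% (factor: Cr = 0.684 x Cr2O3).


Cr2O3% = 0.091 / 5.28 x 100 = 1.72%
Cr% = 1.72 x 0.684 = 1.18%


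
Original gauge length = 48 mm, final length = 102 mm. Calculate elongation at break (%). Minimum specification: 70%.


Elongation = 112.5%
Meets spec: Yes

Extension = 102 - 48 = 54 mm
Elongation = 54 / 48 x 100 = 112.5%
Minimum required: 70%
Meets specification: Yes


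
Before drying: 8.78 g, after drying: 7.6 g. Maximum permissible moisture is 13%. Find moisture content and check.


Moisture content = 13.4%
Acceptable: No

MC = (8.78 - 7.6) / 8.78 x 100 = 13.4%
Maximum: 13%
Acceptable: No


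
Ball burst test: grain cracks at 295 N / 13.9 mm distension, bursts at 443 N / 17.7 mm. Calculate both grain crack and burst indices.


Crack index = 21.2 N/mm
Burst index = 25.0 N/mm

Crack index = 295 / 13.9 = 21.2 N/mm
Burst index = 443 / 17.7 = 25.0 N/mm


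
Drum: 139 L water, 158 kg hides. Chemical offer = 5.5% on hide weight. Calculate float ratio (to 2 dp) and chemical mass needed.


Float ratio = 139 / 158 = 0.88
Chemical = 158 x 5.5 / 100 = 8.69 kg


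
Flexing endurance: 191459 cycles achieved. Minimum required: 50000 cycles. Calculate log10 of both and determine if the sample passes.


log10(191459) = 5.28
log10(50000) = 4.70
Passes: Yes


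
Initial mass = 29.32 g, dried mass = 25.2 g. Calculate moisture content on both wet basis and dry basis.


Wet basis = 14.1%
Dry basis = 16.3%

Moisture lost = 29.32 - 25.2 = 4.12 g
Wet basis MC = 4.12 / 29.32 x 100 = 14.1%
Dry basis MC = 4.12 / 25.2 x 100 = 16.3%


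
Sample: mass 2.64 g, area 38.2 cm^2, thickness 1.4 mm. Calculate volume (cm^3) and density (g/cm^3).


Thickness in cm = 1.4 / 10 = 0.14 cm
Volume = 38.2 x 0.14 = 5.348 cm^3
Density = 2.64 / 5.348 = 0.494 g/cm^3


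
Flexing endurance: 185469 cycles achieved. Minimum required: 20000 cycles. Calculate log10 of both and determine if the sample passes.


log10(185469) = 5.27
log10(20000) = 4.30
Passes: Yes


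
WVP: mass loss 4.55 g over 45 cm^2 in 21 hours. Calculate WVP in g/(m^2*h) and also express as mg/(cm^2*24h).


WVP = 4.55 / (45 x 21) x 10000 = 48.15 g/(m^2*h)
Mass loss in mg = 4.55 x 1000 = 4550 mg
Per cm^2 per 24h in mg: 4550 x 24 / (45 x 21) = 109200 / 945 = 115.56 mg/(cm^2*24h)


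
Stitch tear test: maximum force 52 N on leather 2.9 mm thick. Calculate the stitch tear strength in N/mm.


Stitch tear strength = force / thickness
STS = 52 / 2.9 = 17.9 N/mm


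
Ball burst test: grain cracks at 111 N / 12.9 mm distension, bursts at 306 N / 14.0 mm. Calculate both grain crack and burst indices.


Crack index = 8.6 N/mm
Burst index = 21.9 N/mm


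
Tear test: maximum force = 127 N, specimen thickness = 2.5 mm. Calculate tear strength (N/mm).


50.8 N/mm


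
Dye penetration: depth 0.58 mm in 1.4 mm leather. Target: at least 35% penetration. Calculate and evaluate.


Penetration = 41.4%
Meets target: Yes

Penetration = 0.58 / 1.4 x 100 = 41.4%
Target: 35%
Meets target: Yes


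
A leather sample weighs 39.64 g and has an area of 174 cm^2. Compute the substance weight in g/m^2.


Substance weight = mass / area x 10000
SW = 39.64 / 174 x 10000
SW = 2278.2 g/m^2


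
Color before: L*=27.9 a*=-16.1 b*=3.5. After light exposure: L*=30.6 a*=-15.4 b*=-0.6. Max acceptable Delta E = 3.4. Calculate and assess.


Delta E = 4.96
Passes: No


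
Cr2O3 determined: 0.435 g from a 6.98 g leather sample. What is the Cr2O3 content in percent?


Cr2O3% = 0.435 / 6.98 x 100
Cr2O3% = 6.23%


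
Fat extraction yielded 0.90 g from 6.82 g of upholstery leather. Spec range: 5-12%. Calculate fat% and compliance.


Fat content = 13.2%
Compliant: No


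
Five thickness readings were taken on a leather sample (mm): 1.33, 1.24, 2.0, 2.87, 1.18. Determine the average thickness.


Sum = 1.33 + 1.24 + 2.0 + 2.87 + 1.18 = 8.62
Average = 8.62 / 5 = 1.72 mm


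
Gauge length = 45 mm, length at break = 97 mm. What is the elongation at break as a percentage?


115.6%

Extension = 97 - 45 = 52 mm
Elongation = 52 / 45 x 100 = 115.6%


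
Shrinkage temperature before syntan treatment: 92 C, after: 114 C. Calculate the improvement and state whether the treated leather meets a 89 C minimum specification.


Improvement = 22 C
Meets 89 C spec: Yes

Improvement = 114 - 92 = 22 C
Spec check: 114 C >= 89 C? Yes


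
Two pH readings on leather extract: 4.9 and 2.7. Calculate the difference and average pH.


Difference = 2.2
Average pH = 3.80

Difference = |4.9 - 2.7| = 2.2
Average = (4.9 + 2.7) / 2 = 3.80


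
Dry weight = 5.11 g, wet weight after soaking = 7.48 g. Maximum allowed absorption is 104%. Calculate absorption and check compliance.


Absorption = 46.4%
Compliant: Yes


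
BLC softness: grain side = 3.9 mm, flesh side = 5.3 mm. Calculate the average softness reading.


Average = (3.9 + 5.3) / 2
Average = 4.60 mm


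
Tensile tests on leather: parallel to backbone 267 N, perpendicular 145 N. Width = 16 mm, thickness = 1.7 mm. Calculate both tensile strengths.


Parallel = 9.82 N/mm^2
Perpendicular = 5.33 N/mm^2


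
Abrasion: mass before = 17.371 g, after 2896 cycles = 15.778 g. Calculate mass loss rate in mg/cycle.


0.550 mg/cycle

Mass loss = 17.371 - 15.778 = 1.593 g
Rate = 1.593 / 2896 x 1000 = 0.550 mg/cycle


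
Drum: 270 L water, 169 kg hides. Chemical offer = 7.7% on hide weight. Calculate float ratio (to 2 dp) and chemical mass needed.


Float ratio = 1.60
Chemical needed = 13.013 kg

Float ratio = 270 / 169 = 1.60
Chemical = 169 x 7.7 / 100 = 13.013 kg


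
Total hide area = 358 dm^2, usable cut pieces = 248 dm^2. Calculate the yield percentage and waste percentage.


Yield = 69.3%
Waste = 30.7%

Yield = 248 / 358 x 100 = 69.3%
Waste = 358 - 248 = 110 dm^2
Waste% = 100 - 69.3 = 30.7%


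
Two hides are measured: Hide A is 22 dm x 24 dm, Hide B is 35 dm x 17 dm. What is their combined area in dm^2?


1123 dm^2


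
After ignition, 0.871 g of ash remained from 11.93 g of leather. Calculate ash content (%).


Ash% = 0.871 / 11.93 x 100
Ash% = 7.30%


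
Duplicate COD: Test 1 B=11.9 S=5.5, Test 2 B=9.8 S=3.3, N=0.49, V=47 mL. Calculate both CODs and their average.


COD1 = (11.9 - 5.5) x 0.49 x 8000 / 47 = 533.8 mg/L
COD2 = (9.8 - 3.3) x 0.49 x 8000 / 47 = 542.1 mg/L
Average = (533.8 + 542.1) / 2 = 538.0 mg/L


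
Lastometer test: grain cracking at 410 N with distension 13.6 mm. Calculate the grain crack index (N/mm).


30.1 N/mm


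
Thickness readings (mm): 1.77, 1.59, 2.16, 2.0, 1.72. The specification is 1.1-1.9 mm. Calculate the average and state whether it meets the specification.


Average = 1.85 mm
Within specification: Yes

Sum = 9.24
Average = 9.24 / 5 = 1.85 mm
Specification range: 1.1 to 1.9 mm
Within spec: Yes


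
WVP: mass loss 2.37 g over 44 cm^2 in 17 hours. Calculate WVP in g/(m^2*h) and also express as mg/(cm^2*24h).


WVP = 2.37 / (44 x 17) x 10000 = 31.68 g/(m^2*h)
Mass loss in mg = 2.37 x 1000 = 2370 mg
Per cm^2 per 24h in mg: 2370 x 24 / (44 x 17) = 56880 / 748 = 76.04 mg/(cm^2*24h)


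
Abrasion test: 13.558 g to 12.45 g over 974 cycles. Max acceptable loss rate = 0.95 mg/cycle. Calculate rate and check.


Rate = 1.138 mg/cycle
Passes: No


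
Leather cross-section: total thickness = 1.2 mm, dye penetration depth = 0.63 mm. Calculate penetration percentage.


52.5%

Penetration% = 0.63 / 1.2 x 100
Penetration = 52.5%


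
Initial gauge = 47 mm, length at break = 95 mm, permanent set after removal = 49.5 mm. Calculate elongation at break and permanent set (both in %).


Elongation at break = (95 - 47) / 47 x 100 = 102.1%
Permanent set = (49.5 - 47) / 47 x 100 = 5.3%


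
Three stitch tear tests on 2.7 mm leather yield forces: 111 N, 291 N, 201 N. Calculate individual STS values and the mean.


STS1 = 111 / 2.7 = 41.1 N/mm
STS2 = 291 / 2.7 = 107.8 N/mm
STS3 = 201 / 2.7 = 74.4 N/mm
Mean = (41.1 + 107.8 + 74.4) / 3 = 74.4 N/mm


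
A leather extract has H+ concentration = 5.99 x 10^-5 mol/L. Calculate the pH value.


pH = 4.22


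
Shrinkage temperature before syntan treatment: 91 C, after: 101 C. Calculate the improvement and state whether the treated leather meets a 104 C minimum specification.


Improvement = 101 - 91 = 10 C
Spec check: 101 C >= 104 C? No


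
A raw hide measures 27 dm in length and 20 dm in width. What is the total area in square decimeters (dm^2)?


540 dm^2


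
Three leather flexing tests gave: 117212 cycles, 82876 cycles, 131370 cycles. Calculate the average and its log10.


Average = (117212 + 82876 + 131370) / 3 = 110486 cycles
log10(110486) = 5.04


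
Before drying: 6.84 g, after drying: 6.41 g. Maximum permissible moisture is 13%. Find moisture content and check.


MC = (6.84 - 6.41) / 6.84 x 100 = 6.3%
Maximum: 13%
Acceptable: Yes


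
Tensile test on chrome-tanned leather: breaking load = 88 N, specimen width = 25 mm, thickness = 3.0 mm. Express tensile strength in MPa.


Cross-section = 25 x 3.0 = 75.0 mm^2
TS = 88 / 75.0 = 1.17 MPa
(1 N/mm^2 = 1 MPa)


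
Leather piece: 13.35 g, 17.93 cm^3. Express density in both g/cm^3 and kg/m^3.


0.745 g/cm^3
745 kg/m^3


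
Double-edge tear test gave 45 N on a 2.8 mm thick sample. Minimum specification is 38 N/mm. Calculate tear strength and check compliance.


Tear strength = 16.1 N/mm
Compliant: No

Tear strength = 45 / 2.8 = 16.1 N/mm
Required minimum = 38 N/mm
Compliant: No


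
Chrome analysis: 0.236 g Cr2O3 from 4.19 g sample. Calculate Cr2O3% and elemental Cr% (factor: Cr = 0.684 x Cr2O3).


Cr2O3% = 0.236 / 4.19 x 100 = 5.63%
Cr% = 5.63 x 0.684 = 3.85%


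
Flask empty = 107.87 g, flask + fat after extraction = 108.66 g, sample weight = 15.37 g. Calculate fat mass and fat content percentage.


Fat mass = 0.79 g
Fat content = 5.1%

Fat mass = 108.66 - 107.87 = 0.79 g
Fat% = 0.79 / 15.37 x 100 = 5.1%


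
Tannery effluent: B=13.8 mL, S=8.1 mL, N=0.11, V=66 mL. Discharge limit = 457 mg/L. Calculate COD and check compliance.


COD = (13.8 - 8.1) x 0.11 x 8000 / 66 = 76.0 mg/L
Limit: 457 mg/L
Compliant: Yes


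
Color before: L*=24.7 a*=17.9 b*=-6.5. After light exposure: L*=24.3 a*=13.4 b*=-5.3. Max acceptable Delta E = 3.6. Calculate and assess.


Delta E = 4.67
Passes: No

dL = -0.4, da = -4.5, db = 1.2
dE = sqrt((-0.4)^2 + (-4.5)^2 + (1.2)^2) = 4.67
Max = 3.6
Passes: No


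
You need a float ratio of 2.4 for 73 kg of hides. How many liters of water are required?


Water = hide weight x target ratio
Water = 73 x 2.4 = 175.2 L


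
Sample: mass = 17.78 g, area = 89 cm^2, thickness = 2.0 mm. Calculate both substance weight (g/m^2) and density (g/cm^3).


SW = 17.78 / 89 x 10000 = 1997.8 g/m^2
Volume = 89 x 2.0 / 10 = 17.80 cm^3
Density = 17.78 / 17.80 = 0.999 g/cm^3


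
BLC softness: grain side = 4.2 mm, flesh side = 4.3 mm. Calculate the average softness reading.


4.25 mm

Average = (4.2 + 4.3) / 2
Average = 4.25 mm


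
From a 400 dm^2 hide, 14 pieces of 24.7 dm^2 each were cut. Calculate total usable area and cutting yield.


Total usable = 14 x 24.7 = 345.8 dm^2
Yield = 345.8 / 400 x 100 = 86.5%


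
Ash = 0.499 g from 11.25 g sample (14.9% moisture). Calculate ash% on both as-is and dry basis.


As-is ash = 4.44%
Dry-basis ash = 5.21%


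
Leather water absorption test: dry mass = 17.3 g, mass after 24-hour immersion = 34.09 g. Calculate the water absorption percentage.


97.1%

Water absorbed = 34.09 - 17.3 = 16.79 g
WA% = 16.79 / 17.3 x 100 = 97.1%


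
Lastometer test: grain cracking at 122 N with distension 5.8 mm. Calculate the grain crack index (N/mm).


21.0 N/mm

Grain crack index = force / distension
Index = 122 / 5.8 = 21.0 N/mm


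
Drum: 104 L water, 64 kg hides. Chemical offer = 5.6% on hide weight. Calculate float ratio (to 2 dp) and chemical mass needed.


Float ratio = 1.63
Chemical needed = 3.584 kg

Float ratio = 104 / 64 = 1.63
Chemical = 64 x 5.6 / 100 = 3.584 kg


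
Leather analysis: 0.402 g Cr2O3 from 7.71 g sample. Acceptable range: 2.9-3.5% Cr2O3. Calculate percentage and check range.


Cr2O3 = 5.21%
Within range: No

Cr2O3% = 0.402 / 7.71 x 100 = 5.21%
Acceptable range: 2.9 to 3.5%
Within range: No


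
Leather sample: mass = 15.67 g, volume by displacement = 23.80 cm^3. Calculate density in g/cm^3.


0.658 g/cm^3

Density = mass / volume
Density = 15.67 / 23.80 = 0.658 g/cm^3


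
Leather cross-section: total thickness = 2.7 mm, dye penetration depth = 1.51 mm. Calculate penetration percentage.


Penetration% = 1.51 / 2.7 x 100
Penetration = 55.9%


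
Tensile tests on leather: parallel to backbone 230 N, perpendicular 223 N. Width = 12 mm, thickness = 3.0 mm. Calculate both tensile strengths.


Parallel = 6.39 N/mm^2
Perpendicular = 6.19 N/mm^2


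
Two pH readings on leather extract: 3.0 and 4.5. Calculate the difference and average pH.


Difference = |3.0 - 4.5| = 1.5
Average = (3.0 + 4.5) / 2 = 3.75


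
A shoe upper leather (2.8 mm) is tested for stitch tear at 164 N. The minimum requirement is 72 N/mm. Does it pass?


STS = 164 / 2.8 = 58.6 N/mm
Minimum required: 72 N/mm
Passes: No


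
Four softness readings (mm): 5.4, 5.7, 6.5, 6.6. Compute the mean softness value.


6.05 mm


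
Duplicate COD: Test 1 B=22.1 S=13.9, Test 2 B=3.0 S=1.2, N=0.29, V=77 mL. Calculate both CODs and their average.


COD1 = (22.1 - 13.9) x 0.29 x 8000 / 77 = 247.1 mg/L
COD2 = (3.0 - 1.2) x 0.29 x 8000 / 77 = 54.2 mg/L
Average = (247.1 + 54.2) / 2 = 150.7 mg/L


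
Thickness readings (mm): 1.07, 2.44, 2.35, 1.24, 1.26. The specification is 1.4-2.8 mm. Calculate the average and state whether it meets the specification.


Sum = 8.36
Average = 8.36 / 5 = 1.67 mm
Specification range: 1.4 to 2.8 mm
Within spec: Yes


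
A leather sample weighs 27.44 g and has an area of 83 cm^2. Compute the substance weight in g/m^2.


3306.0 g/m^2


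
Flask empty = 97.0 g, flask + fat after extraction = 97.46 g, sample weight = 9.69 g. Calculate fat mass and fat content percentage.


Fat mass = 97.46 - 97.0 = 0.46 g
Fat% = 0.46 / 9.69 x 100 = 4.7%


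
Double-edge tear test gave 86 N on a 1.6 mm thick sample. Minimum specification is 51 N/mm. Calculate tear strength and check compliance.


Tear strength = 53.8 N/mm
Compliant: Yes

Tear strength = 86 / 1.6 = 53.8 N/mm
Required minimum = 51 N/mm
Compliant: Yes


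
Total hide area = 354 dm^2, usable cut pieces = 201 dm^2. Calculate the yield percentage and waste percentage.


Yield = 201 / 354 x 100 = 56.8%
Waste = 354 - 201 = 153 dm^2
Waste% = 100 - 56.8 = 43.2%


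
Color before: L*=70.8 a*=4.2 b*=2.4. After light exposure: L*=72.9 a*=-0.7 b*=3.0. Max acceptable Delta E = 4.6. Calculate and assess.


dL = 2.1, da = -4.9, db = 0.6
dE = sqrt((2.1)^2 + (-4.9)^2 + (0.6)^2) = 5.36
Max = 4.6
Passes: No


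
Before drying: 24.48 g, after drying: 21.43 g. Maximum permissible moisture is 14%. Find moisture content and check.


MC = (24.48 - 21.43) / 24.48 x 100 = 12.5%
Maximum: 14%
Acceptable: Yes


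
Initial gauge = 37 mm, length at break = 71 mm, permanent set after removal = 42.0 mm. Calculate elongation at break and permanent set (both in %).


Elongation at break = 91.9%
Permanent set = 13.5%


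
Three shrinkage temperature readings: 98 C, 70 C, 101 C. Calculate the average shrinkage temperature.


Average = (98 + 70 + 101) / 3
Average = 269 / 3 = 89.7 C


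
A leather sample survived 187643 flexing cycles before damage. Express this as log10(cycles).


log10(187643) = 5.27


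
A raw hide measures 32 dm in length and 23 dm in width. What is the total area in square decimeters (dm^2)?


736 dm^2


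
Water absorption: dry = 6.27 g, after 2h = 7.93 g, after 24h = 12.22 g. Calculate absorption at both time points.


2h absorption = 26.5%
24h absorption = 94.9%

WA (2h) = (7.93 - 6.27) / 6.27 x 100 = 26.5%
WA (24h) = (12.22 - 6.27) / 6.27 x 100 = 94.9%


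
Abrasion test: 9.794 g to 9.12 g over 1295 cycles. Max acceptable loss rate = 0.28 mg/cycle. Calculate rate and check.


Loss = 9.794 - 9.12 = 0.674 g
Rate = 0.674 g / 1295 cycles x 1000 = 0.520 mg/cycle
Max = 0.28 mg/cycle
Passes: No


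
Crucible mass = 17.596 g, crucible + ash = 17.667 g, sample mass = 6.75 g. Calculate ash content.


Ash mass = 0.071 g
Ash content = 1.05%


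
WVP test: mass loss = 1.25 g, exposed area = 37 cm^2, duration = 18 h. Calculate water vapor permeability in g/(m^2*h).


18.77 g/(m^2*h)

WVP = mass_loss / (area x time) x 10000
WVP = 1.25 / (37 x 18) x 10000
WVP = 1.25 / 666 x 10000 = 18.77 g/(m^2*h)


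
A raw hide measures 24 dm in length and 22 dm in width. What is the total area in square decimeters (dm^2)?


528 dm^2

Area = length x width
Area = 24 x 22 = 528 dm^2


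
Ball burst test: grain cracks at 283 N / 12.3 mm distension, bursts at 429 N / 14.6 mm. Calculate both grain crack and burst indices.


Crack index = 23.0 N/mm
Burst index = 29.4 N/mm


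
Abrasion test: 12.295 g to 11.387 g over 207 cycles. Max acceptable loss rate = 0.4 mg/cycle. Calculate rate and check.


Rate = 4.386 mg/cycle
Passes: No

Loss = 12.295 - 11.387 = 0.908 g
Rate = 0.908 g / 207 cycles x 1000 = 4.386 mg/cycle
Max = 0.4 mg/cycle
Passes: No


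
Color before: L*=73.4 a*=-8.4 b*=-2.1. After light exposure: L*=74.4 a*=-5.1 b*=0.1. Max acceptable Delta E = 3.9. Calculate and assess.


Delta E = 4.09
Passes: No


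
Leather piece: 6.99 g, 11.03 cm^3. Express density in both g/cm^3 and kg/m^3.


Density = 6.99 / 11.03 = 0.634 g/cm^3
Convert: 0.634 x 1000 = 634 kg/m^3


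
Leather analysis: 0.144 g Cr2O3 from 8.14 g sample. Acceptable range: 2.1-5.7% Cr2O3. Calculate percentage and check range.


Cr2O3 = 1.77%
Within range: No


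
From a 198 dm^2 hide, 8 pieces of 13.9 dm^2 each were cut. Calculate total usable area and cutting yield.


Usable area = 111.2 dm^2
Yield = 56.2%

Total usable = 8 x 13.9 = 111.2 dm^2
Yield = 111.2 / 198 x 100 = 56.2%


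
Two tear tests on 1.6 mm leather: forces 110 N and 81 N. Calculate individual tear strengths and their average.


Tear 1 = 68.8 N/mm
Tear 2 = 50.6 N/mm
Average = 59.7 N/mm

Tear 1 = 110 / 1.6 = 68.8 N/mm
Tear 2 = 81 / 1.6 = 50.6 N/mm
Average = (68.8 + 50.6) / 2 = 59.7 N/mm


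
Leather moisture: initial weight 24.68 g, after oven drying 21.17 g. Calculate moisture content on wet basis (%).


Moisture = 24.68 - 21.17 = 3.51 g
MC = 3.51 / 24.68 x 100 = 14.2%


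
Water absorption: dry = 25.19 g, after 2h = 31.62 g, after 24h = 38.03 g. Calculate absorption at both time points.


2h absorption = 25.5%
24h absorption = 51.0%


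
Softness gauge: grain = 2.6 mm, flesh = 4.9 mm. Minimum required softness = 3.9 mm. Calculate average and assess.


Average = (2.6 + 4.9) / 2 = 3.75 mm
Minimum = 3.9 mm
Meets requirement: No


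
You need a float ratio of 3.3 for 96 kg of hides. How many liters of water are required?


Water = hide weight x target ratio
Water = 96 x 3.3 = 316.8 L


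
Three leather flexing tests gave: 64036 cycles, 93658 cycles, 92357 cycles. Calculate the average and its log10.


Average = (64036 + 93658 + 92357) / 3 = 83350 cycles
log10(83350) = 4.92


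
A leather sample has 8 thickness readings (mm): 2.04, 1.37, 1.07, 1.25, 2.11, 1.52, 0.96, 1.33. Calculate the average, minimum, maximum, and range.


Average = 1.46 mm
Min = 0.96 mm
Max = 2.11 mm
Range = 1.15 mm

Sum = 11.65
Average = 11.65 / 8 = 1.46 mm
Minimum = 0.96 mm
Maximum = 2.11 mm
Range = 2.11 - 0.96 = 1.15 mm


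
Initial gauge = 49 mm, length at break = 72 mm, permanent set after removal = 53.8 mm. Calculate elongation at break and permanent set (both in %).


Elongation at break = 46.9%
Permanent set = 9.8%

Elongation at break = (72 - 49) / 49 x 100 = 46.9%
Permanent set = (53.8 - 49) / 49 x 100 = 9.8%


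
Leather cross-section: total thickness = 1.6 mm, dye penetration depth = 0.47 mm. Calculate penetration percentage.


29.4%

Penetration% = 0.47 / 1.6 x 100
Penetration = 29.4%


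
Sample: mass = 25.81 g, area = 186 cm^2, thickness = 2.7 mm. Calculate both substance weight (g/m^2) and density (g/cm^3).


SW = 25.81 / 186 x 10000 = 1387.6 g/m^2
Volume = 186 x 2.7 / 10 = 50.22 cm^3
Density = 25.81 / 50.22 = 0.514 g/cm^3


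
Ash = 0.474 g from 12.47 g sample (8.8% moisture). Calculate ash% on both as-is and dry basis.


As-is ash = 3.80%
Dry-basis ash = 4.17%

As-is ash% = 0.474 / 12.47 x 100 = 3.80%
Dry mass = 12.47 x (100 - 8.8) / 100 = 11.37264 g
Dry-basis ash% = 0.474 / 11.37264 x 100 = 4.17%


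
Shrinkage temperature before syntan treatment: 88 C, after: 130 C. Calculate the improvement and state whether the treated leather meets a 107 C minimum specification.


Improvement = 42 C
Meets 107 C spec: Yes


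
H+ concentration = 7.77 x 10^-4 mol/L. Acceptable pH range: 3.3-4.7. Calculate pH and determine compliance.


pH = -log10(7.77 x 10^-4) = 3.11
Range: 3.3 to 4.7
Compliant: No


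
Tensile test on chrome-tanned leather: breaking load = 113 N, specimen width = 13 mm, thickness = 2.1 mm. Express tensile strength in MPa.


4.14 MPa

Cross-section = 13 x 2.1 = 27.3 mm^2
TS = 113 / 27.3 = 4.14 MPa
(1 N/mm^2 = 1 MPa)


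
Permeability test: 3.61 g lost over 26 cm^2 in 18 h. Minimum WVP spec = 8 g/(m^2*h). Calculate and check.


WVP = 77.14 g/(m^2*h)
Meets specification: Yes


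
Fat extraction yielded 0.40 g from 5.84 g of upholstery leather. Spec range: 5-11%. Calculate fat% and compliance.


Fat% = 0.40 / 5.84 x 100 = 6.8%
Spec range: 5-11%
Compliant: Yes


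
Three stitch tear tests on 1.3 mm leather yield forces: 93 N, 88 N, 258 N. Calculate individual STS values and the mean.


STS1 = 93 / 1.3 = 71.5 N/mm
STS2 = 88 / 1.3 = 67.7 N/mm
STS3 = 258 / 1.3 = 198.5 N/mm
Mean = (71.5 + 67.7 + 198.5) / 3 = 112.6 N/mm


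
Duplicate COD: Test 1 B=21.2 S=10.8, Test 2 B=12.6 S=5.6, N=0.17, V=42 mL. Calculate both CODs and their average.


COD1 = 336.8 mg/L
COD2 = 226.7 mg/L
Average = 281.8 mg/L

COD1 = (21.2 - 10.8) x 0.17 x 8000 / 42 = 336.8 mg/L
COD2 = (12.6 - 5.6) x 0.17 x 8000 / 42 = 226.7 mg/L
Average = (336.8 + 226.7) / 2 = 281.8 mg/L


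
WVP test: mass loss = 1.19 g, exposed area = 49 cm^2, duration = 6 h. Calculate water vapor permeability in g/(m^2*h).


WVP = mass_loss / (area x time) x 10000
WVP = 1.19 / (49 x 6) x 10000
WVP = 1.19 / 294 x 10000 = 40.48 g/(m^2*h)


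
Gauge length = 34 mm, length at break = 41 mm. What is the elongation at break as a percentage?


Extension = 41 - 34 = 7 mm
Elongation = 7 / 34 x 100 = 20.6%


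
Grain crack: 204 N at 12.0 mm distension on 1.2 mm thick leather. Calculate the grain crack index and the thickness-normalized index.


Crack index = 204 / 12.0 = 17.0 N/mm
Normalized = 17.0 / 1.2 = 14.2 N/mm per mm


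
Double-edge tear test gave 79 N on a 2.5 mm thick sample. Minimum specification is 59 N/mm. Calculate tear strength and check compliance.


Tear strength = 31.6 N/mm
Compliant: No


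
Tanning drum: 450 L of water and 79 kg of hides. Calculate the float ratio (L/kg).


Float ratio = water / hide weight
Ratio = 450 / 79 = 5.7


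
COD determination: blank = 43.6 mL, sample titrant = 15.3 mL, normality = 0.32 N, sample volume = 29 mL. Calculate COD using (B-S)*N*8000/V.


COD = (43.6 - 15.3) x 0.32 x 8000 / 29
COD = 28.3 x 0.32 x 8000 / 29
COD = 2498.2 mg/L


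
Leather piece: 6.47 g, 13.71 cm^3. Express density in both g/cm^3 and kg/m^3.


Density = 6.47 / 13.71 = 0.472 g/cm^3
Convert: 0.472 x 1000 = 472 kg/m^3


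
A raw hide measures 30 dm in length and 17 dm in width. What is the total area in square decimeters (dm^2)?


Area = length x width
Area = 30 x 17 = 510 dm^2


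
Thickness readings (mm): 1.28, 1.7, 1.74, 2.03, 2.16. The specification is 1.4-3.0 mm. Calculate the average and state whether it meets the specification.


Average = 1.78 mm
Within specification: Yes

Sum = 8.91
Average = 8.91 / 5 = 1.78 mm
Specification range: 1.4 to 3.0 mm
Within spec: Yes


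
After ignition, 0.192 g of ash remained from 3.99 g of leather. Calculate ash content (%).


Ash% = 0.192 / 3.99 x 100
Ash% = 4.81%


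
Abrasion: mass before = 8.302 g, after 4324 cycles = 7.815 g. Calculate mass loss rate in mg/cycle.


Mass loss = 8.302 - 7.815 = 0.487 g
Rate = 0.487 / 4324 x 1000 = 0.113 mg/cycle


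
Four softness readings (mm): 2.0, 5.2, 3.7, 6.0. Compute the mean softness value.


4.23 mm

Sum = 2.0 + 5.2 + 3.7 + 6.0
Mean = 16.9 / 4 = 4.23 mm


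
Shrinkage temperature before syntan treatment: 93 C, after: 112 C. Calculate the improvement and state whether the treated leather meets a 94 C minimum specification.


Improvement = 112 - 93 = 19 C
Spec check: 112 C >= 94 C? Yes


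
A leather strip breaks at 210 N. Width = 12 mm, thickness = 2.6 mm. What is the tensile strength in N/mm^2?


Cross-sectional area = 12 x 2.6 = 31.2 mm^2
Tensile strength = 210 / 31.2 = 6.73 N/mm^2


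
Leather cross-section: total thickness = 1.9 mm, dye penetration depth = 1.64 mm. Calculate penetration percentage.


Penetration% = 1.64 / 1.9 x 100
Penetration = 86.3%


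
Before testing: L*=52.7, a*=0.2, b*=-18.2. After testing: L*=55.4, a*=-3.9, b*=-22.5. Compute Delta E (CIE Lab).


dL = 55.4 - 52.7 = 2.7
da = -3.9 - 0.2 = -4.1
db = -22.5 - (-18.2) = -4.3
dE = sqrt((2.7)^2 + (-4.1)^2 + (-4.3)^2) = 6.53


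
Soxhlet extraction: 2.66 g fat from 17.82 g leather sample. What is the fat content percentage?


14.9%

Fat content = 2.66 / 17.82 x 100
Fat = 14.9%


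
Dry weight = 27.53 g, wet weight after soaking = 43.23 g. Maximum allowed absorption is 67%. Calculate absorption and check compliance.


WA = (43.23 - 27.53) / 27.53 x 100 = 57.0%
Maximum allowed: 67%
Compliant: Yes


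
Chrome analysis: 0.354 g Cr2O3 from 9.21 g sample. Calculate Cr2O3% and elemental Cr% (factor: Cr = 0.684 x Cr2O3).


Cr2O3 = 3.84%
Cr = 2.63%


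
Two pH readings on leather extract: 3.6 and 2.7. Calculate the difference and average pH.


Difference = |3.6 - 2.7| = 0.9
Average = (3.6 + 2.7) / 2 = 3.15


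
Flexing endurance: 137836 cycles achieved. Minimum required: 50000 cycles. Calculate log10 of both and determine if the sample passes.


Achieved: log10 = 5.14
Required: log10 = 4.70
Passes: Yes


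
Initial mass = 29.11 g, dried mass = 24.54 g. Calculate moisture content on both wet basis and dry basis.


Wet basis = 15.7%
Dry basis = 18.6%

Moisture lost = 29.11 - 24.54 = 4.57 g
Wet basis MC = 4.57 / 29.11 x 100 = 15.7%
Dry basis MC = 4.57 / 24.54 x 100 = 18.6%


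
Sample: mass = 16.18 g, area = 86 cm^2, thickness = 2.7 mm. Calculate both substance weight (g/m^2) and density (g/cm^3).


Substance weight = 1881.4 g/m^2
Density = 0.697 g/cm^3

SW = 16.18 / 86 x 10000 = 1881.4 g/m^2
Volume = 86 x 2.7 / 10 = 23.22 cm^3
Density = 16.18 / 23.22 = 0.697 g/cm^3


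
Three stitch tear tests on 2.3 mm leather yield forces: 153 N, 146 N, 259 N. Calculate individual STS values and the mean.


STS1 = 153 / 2.3 = 66.5 N/mm
STS2 = 146 / 2.3 = 63.5 N/mm
STS3 = 259 / 2.3 = 112.6 N/mm
Mean = (66.5 + 63.5 + 112.6) / 3 = 80.9 N/mm


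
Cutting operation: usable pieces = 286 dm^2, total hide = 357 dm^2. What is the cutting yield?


Yield = usable / total x 100
Yield = 286 / 357 x 100 = 80.1%


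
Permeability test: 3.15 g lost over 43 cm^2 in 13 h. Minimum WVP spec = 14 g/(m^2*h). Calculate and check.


WVP = 3.15 / (43 x 13) x 10000 = 56.35 g/(m^2*h)
Minimum: 14 g/(m^2*h)
Meets spec: Yes


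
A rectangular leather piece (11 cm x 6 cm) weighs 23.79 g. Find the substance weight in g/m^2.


Area = 11 x 6 = 66 cm^2
SW = 23.79 / 66 x 10000 = 3604.5 g/m^2


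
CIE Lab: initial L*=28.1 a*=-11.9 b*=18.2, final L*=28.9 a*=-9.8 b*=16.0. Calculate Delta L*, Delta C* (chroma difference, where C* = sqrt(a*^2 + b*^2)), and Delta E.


Delta L* = 0.8
Delta C* = -2.98
Delta E = 3.14

Delta L* = 28.9 - 28.1 = 0.8
C1* = sqrt((-11.9)^2 + (18.2)^2) = 21.745
C2* = sqrt((-9.8)^2 + (16.0)^2) = 18.763
Delta C* = 18.763 - 21.745 = -2.98
Delta E = sqrt((0.8)^2 + (2.1)^2 + (-2.2)^2) = 3.14


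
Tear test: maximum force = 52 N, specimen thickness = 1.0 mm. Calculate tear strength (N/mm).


52.0 N/mm


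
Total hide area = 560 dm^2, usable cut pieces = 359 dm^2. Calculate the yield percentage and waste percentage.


Yield = 64.1%
Waste = 35.9%


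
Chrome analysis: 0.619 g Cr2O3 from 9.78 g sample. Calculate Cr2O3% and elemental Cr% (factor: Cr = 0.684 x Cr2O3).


Cr2O3% = 0.619 / 9.78 x 100 = 6.33%
Cr% = 6.33 x 0.684 = 4.33%


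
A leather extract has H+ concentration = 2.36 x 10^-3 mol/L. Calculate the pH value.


pH = 2.63

pH = -log10[H+]
pH = -log10(2.36 x 10^-3) = 2.63


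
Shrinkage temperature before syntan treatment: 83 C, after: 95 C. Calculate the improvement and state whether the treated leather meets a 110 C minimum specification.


Improvement = 12 C
Meets 110 C spec: No

Improvement = 95 - 83 = 12 C
Spec check: 95 C >= 110 C? No


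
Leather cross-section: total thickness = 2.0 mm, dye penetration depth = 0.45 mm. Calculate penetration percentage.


Penetration% = 0.45 / 2.0 x 100
Penetration = 22.5%


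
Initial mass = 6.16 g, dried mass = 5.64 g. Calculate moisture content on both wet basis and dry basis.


Wet basis = 8.4%
Dry basis = 9.2%


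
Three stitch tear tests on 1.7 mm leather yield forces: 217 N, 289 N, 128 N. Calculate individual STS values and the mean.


STS1 = 127.6 N/mm
STS2 = 170.0 N/mm
STS3 = 75.3 N/mm
Mean = 124.3 N/mm

STS1 = 217 / 1.7 = 127.6 N/mm
STS2 = 289 / 1.7 = 170.0 N/mm
STS3 = 128 / 1.7 = 75.3 N/mm
Mean = (127.6 + 170.0 + 75.3) / 3 = 124.3 N/mm


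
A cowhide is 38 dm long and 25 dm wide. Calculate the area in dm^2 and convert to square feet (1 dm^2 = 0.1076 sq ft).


Area = 38 x 25 = 950 dm^2
Conversion: 950 x 0.1076 = 102.22 sq ft


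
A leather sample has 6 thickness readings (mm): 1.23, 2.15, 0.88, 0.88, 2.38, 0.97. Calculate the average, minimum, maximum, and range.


Average = 1.42 mm
Min = 0.88 mm
Max = 2.38 mm
Range = 1.50 mm


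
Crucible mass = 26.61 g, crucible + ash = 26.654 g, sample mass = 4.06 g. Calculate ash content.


Ash mass = 26.654 - 26.61 = 0.044 g
Ash% = 0.044 / 4.06 x 100 = 1.08%


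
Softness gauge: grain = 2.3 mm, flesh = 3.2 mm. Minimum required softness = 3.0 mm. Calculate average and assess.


Average softness = 2.75 mm
Meets requirement: No


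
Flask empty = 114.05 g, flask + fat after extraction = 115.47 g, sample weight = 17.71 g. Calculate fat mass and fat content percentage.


Fat mass = 1.42 g
Fat content = 8.0%


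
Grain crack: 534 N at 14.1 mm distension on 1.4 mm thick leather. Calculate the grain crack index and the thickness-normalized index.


Crack index = 37.9 N/mm
Normalized index = 27.1 N/mm per mm


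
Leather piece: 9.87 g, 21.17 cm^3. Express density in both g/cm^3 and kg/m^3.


Density = 9.87 / 21.17 = 0.466 g/cm^3
Convert: 0.466 x 1000 = 466 kg/m^3


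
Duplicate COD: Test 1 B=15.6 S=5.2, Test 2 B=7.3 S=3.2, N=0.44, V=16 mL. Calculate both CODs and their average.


COD1 = 2288.0 mg/L
COD2 = 902.0 mg/L
Average = 1595.0 mg/L


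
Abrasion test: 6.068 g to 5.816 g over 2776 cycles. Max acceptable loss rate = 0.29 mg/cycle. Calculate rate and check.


Loss = 6.068 - 5.816 = 0.252 g
Rate = 0.252 g / 2776 cycles x 1000 = 0.091 mg/cycle
Max = 0.29 mg/cycle
Passes: Yes


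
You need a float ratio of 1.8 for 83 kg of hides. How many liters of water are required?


149.4 L

Water = hide weight x target ratio
Water = 83 x 1.8 = 149.4 L


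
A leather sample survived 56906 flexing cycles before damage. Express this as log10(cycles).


4.76

log10(56906) = 4.76


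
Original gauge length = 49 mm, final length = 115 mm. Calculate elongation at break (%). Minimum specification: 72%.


Extension = 115 - 49 = 66 mm
Elongation = 66 / 49 x 100 = 134.7%
Minimum required: 72%
Meets specification: Yes


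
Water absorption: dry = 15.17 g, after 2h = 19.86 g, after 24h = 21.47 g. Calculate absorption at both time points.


2h absorption = 30.9%
24h absorption = 41.5%


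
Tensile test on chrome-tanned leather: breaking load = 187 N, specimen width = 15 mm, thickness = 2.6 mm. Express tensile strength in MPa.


Cross-section = 15 x 2.6 = 39.0 mm^2
TS = 187 / 39.0 = 4.79 MPa
(1 N/mm^2 = 1 MPa)


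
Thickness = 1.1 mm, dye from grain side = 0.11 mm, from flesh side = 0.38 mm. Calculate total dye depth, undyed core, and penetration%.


Total dyed = 0.49 mm
Undyed core = 0.61 mm
Penetration = 44.5%

Total dyed = 0.11 + 0.38 = 0.49 mm
Undyed core = 1.1 - 0.49 = 0.61 mm
Penetration = 0.49 / 1.1 x 100 = 44.5%


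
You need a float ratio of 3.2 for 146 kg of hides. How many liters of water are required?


467.2 L

Water = hide weight x target ratio
Water = 146 x 3.2 = 467.2 L


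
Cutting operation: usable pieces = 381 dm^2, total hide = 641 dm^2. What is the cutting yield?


Yield = usable / total x 100
Yield = 381 / 641 x 100 = 59.4%


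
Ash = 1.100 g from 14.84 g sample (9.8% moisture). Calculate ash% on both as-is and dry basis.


As-is ash = 7.41%
Dry-basis ash = 8.22%

As-is ash% = 1.100 / 14.84 x 100 = 7.41%
Dry mass = 14.84 x (100 - 9.8) / 100 = 13.38568 g
Dry-basis ash% = 1.100 / 13.38568 x 100 = 8.22%


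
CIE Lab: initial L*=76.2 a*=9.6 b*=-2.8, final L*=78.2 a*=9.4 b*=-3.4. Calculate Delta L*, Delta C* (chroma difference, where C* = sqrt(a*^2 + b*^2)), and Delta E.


Delta L* = 78.2 - 76.2 = 2.0
C1* = sqrt((9.6)^2 + (-2.8)^2) = 10.000
C2* = sqrt((9.4)^2 + (-3.4)^2) = 9.996
Delta C* = 9.996 - 10.000 = -0.00
Delta E = sqrt((2.0)^2 + (-0.2)^2 + (-0.6)^2) = 2.10


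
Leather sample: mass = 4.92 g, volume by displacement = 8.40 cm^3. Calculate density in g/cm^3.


Density = mass / volume
Density = 4.92 / 8.40 = 0.586 g/cm^3


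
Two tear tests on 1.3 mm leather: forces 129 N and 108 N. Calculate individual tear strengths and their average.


Tear 1 = 99.2 N/mm
Tear 2 = 83.1 N/mm
Average = 91.2 N/mm

Tear 1 = 129 / 1.3 = 99.2 N/mm
Tear 2 = 108 / 1.3 = 83.1 N/mm
Average = (99.2 + 83.1) / 2 = 91.2 N/mm


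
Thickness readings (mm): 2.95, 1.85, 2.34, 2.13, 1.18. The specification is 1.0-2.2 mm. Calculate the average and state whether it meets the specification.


Average = 2.09 mm
Within specification: Yes

Sum = 10.45
Average = 10.45 / 5 = 2.09 mm
Specification range: 1.0 to 2.2 mm
Within spec: Yes


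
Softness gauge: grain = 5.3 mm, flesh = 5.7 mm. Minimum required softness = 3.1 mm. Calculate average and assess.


Average softness = 5.50 mm
Meets requirement: Yes


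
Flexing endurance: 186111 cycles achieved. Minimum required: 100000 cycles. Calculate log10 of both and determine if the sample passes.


log10(186111) = 5.27
log10(100000) = 5.00
Passes: Yes


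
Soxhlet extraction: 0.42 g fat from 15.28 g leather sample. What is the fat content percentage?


Fat content = 0.42 / 15.28 x 100
Fat = 2.7%


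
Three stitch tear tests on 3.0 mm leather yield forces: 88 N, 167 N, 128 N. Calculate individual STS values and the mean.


STS1 = 88 / 3.0 = 29.3 N/mm
STS2 = 167 / 3.0 = 55.7 N/mm
STS3 = 128 / 3.0 = 42.7 N/mm
Mean = (29.3 + 55.7 + 42.7) / 3 = 42.6 N/mm
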